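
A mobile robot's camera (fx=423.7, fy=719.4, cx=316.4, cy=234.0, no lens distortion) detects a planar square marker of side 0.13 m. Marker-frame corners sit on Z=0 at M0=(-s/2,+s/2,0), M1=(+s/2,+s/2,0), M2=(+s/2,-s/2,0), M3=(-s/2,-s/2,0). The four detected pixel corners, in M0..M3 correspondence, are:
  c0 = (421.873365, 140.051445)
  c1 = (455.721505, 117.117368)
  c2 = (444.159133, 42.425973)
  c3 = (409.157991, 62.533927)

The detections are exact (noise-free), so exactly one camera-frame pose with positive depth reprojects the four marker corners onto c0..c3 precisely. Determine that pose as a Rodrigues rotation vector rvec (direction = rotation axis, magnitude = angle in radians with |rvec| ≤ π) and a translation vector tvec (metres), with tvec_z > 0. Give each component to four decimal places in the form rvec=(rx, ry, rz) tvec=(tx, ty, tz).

rvec=(0.1027, -0.4282, -0.3486) tvec=(0.3284, -0.2375, 1.1920)

Intrinsics K: fx=423.7, fy=719.4, cx=316.4, cy=234.0
Marker side s = 0.13 m; corners in marker frame (Z=0):
  M0 = (-0.0650, +0.0650, 0)
  M1 = (+0.0650, +0.0650, 0)
  M2 = (+0.0650, -0.0650, 0)
  M3 = (-0.0650, -0.0650, 0)
Detected image corners:
  c0 = (421.873365, 140.051445) px
  c1 = (455.721505, 117.117368) px
  c2 = (444.159133, 42.425973) px
  c3 = (409.157991, 62.533927) px
Planar DLT: solve 8×8 A·h = b for H (H[2,2]=1):
  H  [+405.83385 +155.02669 +433.14902]
  H  [-136.13344 +598.10634 +90.65708]
  H  [+0.32600 +0.14269 +1.00000]
B = K⁻¹H; ‖b₁‖=0.838937, ‖b₂‖=0.838937; λ = 2/(‖b₁‖+‖b₂‖) = 1.191985, sign → tz>0 ⇒ λ=+1.191985
r₁ = λ·B[:,0] = (+0.85154,-0.35196,+0.38859); r₂ = λ·B[:,1] = (+0.30912,+0.93569,+0.17008)
r₃ = r₁×r₂ = (-0.42346,-0.02471,+0.90558); SVD([r₁ r₂ r₃]) → R = UVᵀ:
  R  [+0.85154 +0.30912 -0.42346]
  R  [-0.35196 +0.93569 -0.02471]
  R  [+0.38859 +0.17008 +0.90558]
t = (+0.32845, -0.23751, +1.19199) m
tr R = 2.692809; θ = arccos((tr R − 1)/2) = 0.561599 rad = 32.177°
axis k = ((R−Rᵀ)₃₂, (R−Rᵀ)₁₃, (R−Rᵀ)₂₁) / (2 sinθ) = (+0.182887, -0.762430, -0.620688)
rvec = θ·k = (+0.102709, -0.428180, -0.348578)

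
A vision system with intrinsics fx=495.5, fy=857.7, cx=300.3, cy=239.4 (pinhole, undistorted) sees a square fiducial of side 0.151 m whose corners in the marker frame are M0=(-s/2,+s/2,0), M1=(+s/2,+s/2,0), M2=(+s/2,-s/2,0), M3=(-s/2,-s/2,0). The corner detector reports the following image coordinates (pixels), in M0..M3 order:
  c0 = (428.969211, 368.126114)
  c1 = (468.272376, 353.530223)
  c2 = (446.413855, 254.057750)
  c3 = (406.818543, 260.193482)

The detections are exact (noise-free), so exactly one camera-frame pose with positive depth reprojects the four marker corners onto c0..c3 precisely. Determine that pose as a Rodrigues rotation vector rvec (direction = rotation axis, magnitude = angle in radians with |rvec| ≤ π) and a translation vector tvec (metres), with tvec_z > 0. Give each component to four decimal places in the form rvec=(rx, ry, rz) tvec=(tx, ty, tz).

Intrinsics K: fx=495.5, fy=857.7, cx=300.3, cy=239.4
Marker side s = 0.151 m; corners in marker frame (Z=0):
  M0 = (-0.0755, +0.0755, 0)
  M1 = (+0.0755, +0.0755, 0)
  M2 = (+0.0755, -0.0755, 0)
  M3 = (-0.0755, -0.0755, 0)
Detected image corners:
  c0 = (428.969211, 368.126114) px
  c1 = (468.272376, 353.530223) px
  c2 = (446.413855, 254.057750) px
  c3 = (406.818543, 260.193482) px
Planar DLT: solve 8×8 A·h = b for H (H[2,2]=1):
  H  [+487.24929 +41.10087 +438.18897]
  H  [+91.40803 +611.83677 +307.83923]
  H  [+0.51638 -0.23899 +1.00000]
B = K⁻¹H; ‖b₁‖=0.847047, ‖b₂‖=0.847047; λ = 2/(‖b₁‖+‖b₂‖) = 1.180573, sign → tz>0 ⇒ λ=+1.180573
r₁ = λ·B[:,0] = (+0.79145,-0.04434,+0.60963); r₂ = λ·B[:,1] = (+0.26892,+0.92091,-0.28215)
r₃ = r₁×r₂ = (-0.54890,+0.38725,+0.74078); SVD([r₁ r₂ r₃]) → R = UVᵀ:
  R  [+0.79145 +0.26892 -0.54890]
  R  [-0.04434 +0.92091 +0.38725]
  R  [+0.60963 -0.28215 +0.74078]
t = (+0.32853, +0.09420, +1.18057) m
tr R = 2.453131; θ = arccos((tr R − 1)/2) = 0.757486 rad = 43.401°
axis k = ((R−Rᵀ)₃₂, (R−Rᵀ)₁₃, (R−Rᵀ)₂₁) / (2 sinθ) = (-0.487118, -0.843060, -0.227962)
rvec = θ·k = (-0.368985, -0.638606, -0.172678)

rvec=(-0.3690, -0.6386, -0.1727) tvec=(0.3285, 0.0942, 1.1806)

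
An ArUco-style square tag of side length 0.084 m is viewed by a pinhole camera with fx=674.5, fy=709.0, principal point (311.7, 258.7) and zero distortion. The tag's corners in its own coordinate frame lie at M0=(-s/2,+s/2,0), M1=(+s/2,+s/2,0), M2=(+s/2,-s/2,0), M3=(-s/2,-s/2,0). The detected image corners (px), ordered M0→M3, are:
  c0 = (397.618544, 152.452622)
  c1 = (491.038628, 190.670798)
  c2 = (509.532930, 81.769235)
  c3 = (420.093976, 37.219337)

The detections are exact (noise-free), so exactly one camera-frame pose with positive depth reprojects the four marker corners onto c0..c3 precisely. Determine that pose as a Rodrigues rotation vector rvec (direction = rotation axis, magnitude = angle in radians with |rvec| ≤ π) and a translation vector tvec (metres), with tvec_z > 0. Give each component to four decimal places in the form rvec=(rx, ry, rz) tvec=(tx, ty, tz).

rvec=(-0.1208, -0.4271, 0.2494) tvec=(0.1059, -0.0998, 0.4939)

Intrinsics K: fx=674.5, fy=709.0, cx=311.7, cy=258.7
Marker side s = 0.084 m; corners in marker frame (Z=0):
  M0 = (-0.0420, +0.0420, 0)
  M1 = (+0.0420, +0.0420, 0)
  M2 = (+0.0420, -0.0420, 0)
  M3 = (-0.0420, -0.0420, 0)
Detected image corners:
  c0 = (397.618544, 152.452622) px
  c1 = (491.038628, 190.670798) px
  c2 = (509.532930, 81.769235) px
  c3 = (420.093976, 37.219337) px
Planar DLT: solve 8×8 A·h = b for H (H[2,2]=1):
  H  [+1450.85995 -397.43487 +456.24929]
  H  [+585.39689 +1293.64221 +115.42235]
  H  [+0.79801 -0.33958 +1.00000]
B = K⁻¹H; ‖b₁‖=2.024568, ‖b₂‖=2.024568; λ = 2/(‖b₁‖+‖b₂‖) = 0.493933, sign → tz>0 ⇒ λ=+0.493933
r₁ = λ·B[:,0] = (+0.88031,+0.26400,+0.39416); r₂ = λ·B[:,1] = (-0.21353,+0.96243,-0.16773)
r₃ = r₁×r₂ = (-0.42363,+0.06349,+0.90361); SVD([r₁ r₂ r₃]) → R = UVᵀ:
  R  [+0.88031 -0.21353 -0.42363]
  R  [+0.26400 +0.96243 +0.06349]
  R  [+0.39416 -0.16773 +0.90361]
t = (+0.10585, -0.09982, +0.49393) m
tr R = 2.746343; θ = arccos((tr R − 1)/2) = 0.509125 rad = 29.171°
axis k = ((R−Rᵀ)₃₂, (R−Rᵀ)₁₃, (R−Rᵀ)₂₁) / (2 sinθ) = (-0.237186, -0.838915, +0.489862)
rvec = θ·k = (-0.120757, -0.427112, +0.249401)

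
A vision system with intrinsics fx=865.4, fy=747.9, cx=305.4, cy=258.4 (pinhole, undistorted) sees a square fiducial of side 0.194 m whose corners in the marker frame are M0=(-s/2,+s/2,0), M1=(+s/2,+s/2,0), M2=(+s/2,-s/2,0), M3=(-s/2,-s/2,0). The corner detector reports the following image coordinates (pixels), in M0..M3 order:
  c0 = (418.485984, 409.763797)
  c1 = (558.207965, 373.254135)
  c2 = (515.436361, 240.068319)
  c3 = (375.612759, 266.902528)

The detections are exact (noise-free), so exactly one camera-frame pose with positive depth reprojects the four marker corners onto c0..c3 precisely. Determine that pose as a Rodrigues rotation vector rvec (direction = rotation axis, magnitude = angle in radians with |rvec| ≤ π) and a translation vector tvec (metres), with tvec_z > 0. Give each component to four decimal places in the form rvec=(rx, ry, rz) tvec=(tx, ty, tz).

rvec=(-0.1447, -0.3413, -0.2249) tvec=(0.1937, 0.0862, 1.0246)

Intrinsics K: fx=865.4, fy=747.9, cx=305.4, cy=258.4
Marker side s = 0.194 m; corners in marker frame (Z=0):
  M0 = (-0.0970, +0.0970, 0)
  M1 = (+0.0970, +0.0970, 0)
  M2 = (+0.0970, -0.0970, 0)
  M3 = (-0.0970, -0.0970, 0)
Detected image corners:
  c0 = (418.485984, 409.763797) px
  c1 = (558.207965, 373.254135) px
  c2 = (515.436361, 240.068319) px
  c3 = (375.612759, 266.902528) px
Planar DLT: solve 8×8 A·h = b for H (H[2,2]=1):
  H  [+878.49625 +174.06398 +469.02229]
  H  [-53.87963 +678.41541 +321.30841]
  H  [+0.33841 -0.09993 +1.00000]
B = K⁻¹H; ‖b₁‖=0.975972, ‖b₂‖=0.975972; λ = 2/(‖b₁‖+‖b₂‖) = 1.024620, sign → tz>0 ⇒ λ=+1.024620
r₁ = λ·B[:,0] = (+0.91776,-0.19361,+0.34674); r₂ = λ·B[:,1] = (+0.24222,+0.96480,-0.10239)
r₃ = r₁×r₂ = (-0.31471,+0.17796,+0.93236); SVD([r₁ r₂ r₃]) → R = UVᵀ:
  R  [+0.91776 +0.24222 -0.31471]
  R  [-0.19361 +0.96480 +0.17796]
  R  [+0.34674 -0.10239 +0.93236]
t = (+0.19373, +0.08618, +1.02462) m
tr R = 2.814919; θ = arccos((tr R − 1)/2) = 0.433600 rad = 24.843°
axis k = ((R−Rᵀ)₃₂, (R−Rᵀ)₁₃, (R−Rᵀ)₂₁) / (2 sinθ) = (-0.333640, -0.787181, -0.518681)
rvec = θ·k = (-0.144666, -0.341322, -0.224900)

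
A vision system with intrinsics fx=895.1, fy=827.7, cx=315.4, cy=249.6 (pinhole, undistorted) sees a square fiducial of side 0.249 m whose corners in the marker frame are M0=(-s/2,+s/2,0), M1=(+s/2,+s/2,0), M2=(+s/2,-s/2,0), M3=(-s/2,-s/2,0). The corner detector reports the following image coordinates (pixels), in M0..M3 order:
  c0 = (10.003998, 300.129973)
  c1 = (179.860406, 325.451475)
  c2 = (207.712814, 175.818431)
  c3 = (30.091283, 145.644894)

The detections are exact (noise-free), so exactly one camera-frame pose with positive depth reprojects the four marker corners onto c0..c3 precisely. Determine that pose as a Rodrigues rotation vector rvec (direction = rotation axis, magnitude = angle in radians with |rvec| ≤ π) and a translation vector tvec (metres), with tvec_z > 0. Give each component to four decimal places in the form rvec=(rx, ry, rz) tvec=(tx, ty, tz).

rvec=(0.2623, -0.0976, 0.1878) tvec=(-0.2997, -0.0169, 1.2910)

Intrinsics K: fx=895.1, fy=827.7, cx=315.4, cy=249.6
Marker side s = 0.249 m; corners in marker frame (Z=0):
  M0 = (-0.1245, +0.1245, 0)
  M1 = (+0.1245, +0.1245, 0)
  M2 = (+0.1245, -0.1245, 0)
  M3 = (-0.1245, -0.1245, 0)
Detected image corners:
  c0 = (10.003998, 300.129973) px
  c1 = (179.860406, 325.451475) px
  c2 = (207.712814, 175.818431) px
  c3 = (30.091283, 145.644894) px
Planar DLT: solve 8×8 A·h = b for H (H[2,2]=1):
  H  [+707.32230 -75.88144 +107.63652]
  H  [+133.23352 +656.10298 +238.74248]
  H  [+0.09305 +0.19233 +1.00000]
B = K⁻¹H; ‖b₁‖=0.774610, ‖b₂‖=0.774610; λ = 2/(‖b₁‖+‖b₂‖) = 1.290973, sign → tz>0 ⇒ λ=+1.290973
r₁ = λ·B[:,0] = (+0.97782,+0.17158,+0.12013); r₂ = λ·B[:,1] = (-0.19693,+0.94846,+0.24830)
r₃ = r₁×r₂ = (-0.07133,-0.26645,+0.96121); SVD([r₁ r₂ r₃]) → R = UVᵀ:
  R  [+0.97782 -0.19693 -0.07133]
  R  [+0.17158 +0.94846 -0.26645]
  R  [+0.12013 +0.24830 +0.96121]
t = (-0.29965, -0.01693, +1.29097) m
tr R = 2.887481; θ = arccos((tr R − 1)/2) = 0.337032 rad = 19.311°
axis k = ((R−Rᵀ)₃₂, (R−Rᵀ)₁₃, (R−Rᵀ)₂₁) / (2 sinθ) = (+0.778290, -0.289487, +0.557191)
rvec = θ·k = (+0.262309, -0.097566, +0.187791)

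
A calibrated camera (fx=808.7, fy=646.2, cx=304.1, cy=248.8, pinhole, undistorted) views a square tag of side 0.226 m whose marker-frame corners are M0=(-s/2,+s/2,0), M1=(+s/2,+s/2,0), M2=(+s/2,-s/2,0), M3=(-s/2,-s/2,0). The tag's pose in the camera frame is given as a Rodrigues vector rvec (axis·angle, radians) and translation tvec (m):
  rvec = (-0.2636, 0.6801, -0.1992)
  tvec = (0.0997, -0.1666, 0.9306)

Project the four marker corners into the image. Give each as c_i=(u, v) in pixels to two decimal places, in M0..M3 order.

Intrinsics K: fx=808.7, fy=646.2, cx=304.1, cy=248.8
Marker side s = 0.226 m; corners in marker frame (Z=0):
  M0 = (-0.1130, +0.1130, 0)
  M1 = (+0.1130, +0.1130, 0)
  M2 = (+0.1130, -0.1130, 0)
  M3 = (-0.1130, -0.1130, 0)
rvec = (-0.2636, 0.6801, -0.1992), |rvec| = θ = 0.75611 rad = 43.322°
Rodrigues: sinθ=0.68610, 1−cosθ=0.27249; R = I + sinθ·[k]× + (1−cosθ)·[k]×²:
    [+0.76063 +0.09531 +0.64215]
    [-0.26620 +0.94797 +0.17462]
    [-0.59210 -0.30376 +0.74642]
t = (0.0997, -0.1666, 0.9306) m
M0: Pc = R·M0+t = (+0.02452, -0.02940, +0.96318); u = 808.7·(+0.02452)/0.96318 + 304.1 = 324.6862, v = 646.2·(-0.02940)/0.96318 + 248.8 = 229.0764
M1: Pc = R·M1+t = (+0.19642, -0.08956, +0.82937); u = 808.7·(+0.19642)/0.82937 + 304.1 = 495.6261, v = 646.2·(-0.08956)/0.82937 + 248.8 = 179.0192
M2: Pc = R·M2+t = (+0.17488, -0.30380, +0.89802); u = 808.7·(+0.17488)/0.89802 + 304.1 = 461.5874, v = 646.2·(-0.30380)/0.89802 + 248.8 = 30.1893
M3: Pc = R·M3+t = (+0.00298, -0.24364, +1.03183); u = 808.7·(+0.00298)/1.03183 + 304.1 = 306.4349, v = 646.2·(-0.24364)/1.03183 + 248.8 = 96.2171

c0=(324.69, 229.08) c1=(495.63, 179.02) c2=(461.59, 30.19) c3=(306.43, 96.22)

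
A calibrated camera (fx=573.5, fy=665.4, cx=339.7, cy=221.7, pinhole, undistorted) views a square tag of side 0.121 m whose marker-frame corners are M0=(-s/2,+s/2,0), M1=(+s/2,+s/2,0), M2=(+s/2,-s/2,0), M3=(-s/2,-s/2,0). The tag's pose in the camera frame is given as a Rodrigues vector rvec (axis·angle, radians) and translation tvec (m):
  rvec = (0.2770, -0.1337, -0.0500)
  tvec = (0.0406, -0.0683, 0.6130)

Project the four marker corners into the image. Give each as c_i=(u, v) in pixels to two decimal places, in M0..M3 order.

c0=(323.64, 215.19) c1=(431.82, 206.80) c2=(433.37, 77.89) c3=(319.09, 83.44)

Intrinsics K: fx=573.5, fy=665.4, cx=339.7, cy=221.7
Marker side s = 0.121 m; corners in marker frame (Z=0):
  M0 = (-0.0605, +0.0605, 0)
  M1 = (+0.0605, +0.0605, 0)
  M2 = (+0.0605, -0.0605, 0)
  M3 = (-0.0605, -0.0605, 0)
rvec = (0.2770, -0.1337, -0.0500), |rvec| = θ = 0.31162 rad = 17.854°
Rodrigues: sinθ=0.30660, 1−cosθ=0.04816; R = I + sinθ·[k]× + (1−cosθ)·[k]×²:
    [+0.98989 +0.03083 -0.13842]
    [-0.06756 +0.96071 -0.26922]
    [+0.12468 +0.27585 +0.95308]
t = (0.0406, -0.0683, 0.6130) m
M0: Pc = R·M0+t = (-0.01742, -0.00609, +0.62215); u = 573.5·(-0.01742)/0.62215 + 339.7 = 323.6388, v = 665.4·(-0.00609)/0.62215 + 221.7 = 215.1868
M1: Pc = R·M1+t = (+0.10235, -0.01426, +0.63723); u = 573.5·(+0.10235)/0.63723 + 339.7 = 431.8168, v = 665.4·(-0.01426)/0.63723 + 221.7 = 206.8045
M2: Pc = R·M2+t = (+0.09862, -0.13051, +0.60385); u = 573.5·(+0.09862)/0.60385 + 339.7 = 433.3661, v = 665.4·(-0.13051)/0.60385 + 221.7 = 77.8879
M3: Pc = R·M3+t = (-0.02115, -0.12234, +0.58877); u = 573.5·(-0.02115)/0.58877 + 339.7 = 319.0949, v = 665.4·(-0.12234)/0.58877 + 221.7 = 83.4421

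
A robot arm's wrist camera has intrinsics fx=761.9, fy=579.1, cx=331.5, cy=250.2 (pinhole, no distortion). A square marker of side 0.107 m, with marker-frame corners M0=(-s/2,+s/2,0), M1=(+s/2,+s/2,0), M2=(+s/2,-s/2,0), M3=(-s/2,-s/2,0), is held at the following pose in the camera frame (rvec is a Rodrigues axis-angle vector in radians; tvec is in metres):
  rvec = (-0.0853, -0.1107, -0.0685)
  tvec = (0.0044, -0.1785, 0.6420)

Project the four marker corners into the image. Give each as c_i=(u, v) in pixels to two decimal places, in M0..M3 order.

Intrinsics K: fx=761.9, fy=579.1, cx=331.5, cy=250.2
Marker side s = 0.107 m; corners in marker frame (Z=0):
  M0 = (-0.0535, +0.0535, 0)
  M1 = (+0.0535, +0.0535, 0)
  M2 = (+0.0535, -0.0535, 0)
  M3 = (-0.0535, -0.0535, 0)
rvec = (-0.0853, -0.1107, -0.0685), |rvec| = θ = 0.15564 rad = 8.917°
Rodrigues: sinθ=0.15501, 1−cosθ=0.01209; R = I + sinθ·[k]× + (1−cosθ)·[k]×²:
    [+0.99154 +0.07294 -0.10734]
    [-0.06351 +0.99403 +0.08874]
    [+0.11317 -0.08117 +0.99025]
t = (0.0044, -0.1785, 0.6420) m
M0: Pc = R·M0+t = (-0.04475, -0.12192, +0.63160); u = 761.9·(-0.04475)/0.63160 + 331.5 = 277.5236, v = 579.1·(-0.12192)/0.63160 + 250.2 = 138.4133
M1: Pc = R·M1+t = (+0.06135, -0.12872, +0.64371); u = 761.9·(+0.06135)/0.64371 + 331.5 = 404.1137, v = 579.1·(-0.12872)/0.64371 + 250.2 = 134.4025
M2: Pc = R·M2+t = (+0.05355, -0.23508, +0.65240); u = 761.9·(+0.05355)/0.65240 + 331.5 = 394.0330, v = 579.1·(-0.23508)/0.65240 + 250.2 = 41.5328
M3: Pc = R·M3+t = (-0.05255, -0.22828, +0.64029); u = 761.9·(-0.05255)/0.64029 + 331.5 = 268.9694, v = 579.1·(-0.22828)/0.64029 + 250.2 = 43.7329

c0=(277.52, 138.41) c1=(404.11, 134.40) c2=(394.03, 41.53) c3=(268.97, 43.73)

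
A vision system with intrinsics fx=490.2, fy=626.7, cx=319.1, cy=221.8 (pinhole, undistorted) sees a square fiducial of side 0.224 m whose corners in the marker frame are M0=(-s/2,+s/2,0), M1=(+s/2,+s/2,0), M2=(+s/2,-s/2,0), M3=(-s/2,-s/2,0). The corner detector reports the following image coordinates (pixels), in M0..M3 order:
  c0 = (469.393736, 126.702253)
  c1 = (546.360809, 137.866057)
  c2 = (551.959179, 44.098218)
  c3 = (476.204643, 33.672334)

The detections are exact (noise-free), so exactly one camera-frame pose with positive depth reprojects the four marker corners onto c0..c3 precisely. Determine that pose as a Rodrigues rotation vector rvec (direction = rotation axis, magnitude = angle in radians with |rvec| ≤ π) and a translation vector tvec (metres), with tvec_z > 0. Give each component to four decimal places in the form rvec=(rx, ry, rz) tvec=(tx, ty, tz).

Intrinsics K: fx=490.2, fy=626.7, cx=319.1, cy=221.8
Marker side s = 0.224 m; corners in marker frame (Z=0):
  M0 = (-0.1120, +0.1120, 0)
  M1 = (+0.1120, +0.1120, 0)
  M2 = (+0.1120, -0.1120, 0)
  M3 = (-0.1120, -0.1120, 0)
Detected image corners:
  c0 = (469.393736, 126.702253) px
  c1 = (546.360809, 137.866057) px
  c2 = (551.959179, 44.098218) px
  c3 = (476.204643, 33.672334) px
Planar DLT: solve 8×8 A·h = b for H (H[2,2]=1):
  H  [+327.16673 -65.04384 +510.89027]
  H  [+45.88189 +410.70080 +85.18633]
  H  [-0.02683 -0.07307 +1.00000]
B = K⁻¹H; ‖b₁‖=0.690375, ‖b₂‖=0.690375; λ = 2/(‖b₁‖+‖b₂‖) = 1.448489, sign → tz>0 ⇒ λ=+1.448489
r₁ = λ·B[:,0] = (+0.99204,+0.11980,-0.03886); r₂ = λ·B[:,1] = (-0.12330,+0.98671,-0.10584)
r₃ = r₁×r₂ = (+0.02566,+0.10979,+0.99362); SVD([r₁ r₂ r₃]) → R = UVᵀ:
  R  [+0.99204 -0.12330 +0.02566]
  R  [+0.11980 +0.98671 +0.10979]
  R  [-0.03886 -0.10584 +0.99362]
t = (+0.56672, -0.31575, +1.44849) m
tr R = 2.972370; θ = arccos((tr R − 1)/2) = 0.166413 rad = 9.535°
axis k = ((R−Rᵀ)₃₂, (R−Rᵀ)₁₃, (R−Rᵀ)₂₁) / (2 sinθ) = (-0.650862, +0.194749, +0.733792)
rvec = θ·k = (-0.108312, +0.032409, +0.122113)

rvec=(-0.1083, 0.0324, 0.1221) tvec=(0.5667, -0.3158, 1.4485)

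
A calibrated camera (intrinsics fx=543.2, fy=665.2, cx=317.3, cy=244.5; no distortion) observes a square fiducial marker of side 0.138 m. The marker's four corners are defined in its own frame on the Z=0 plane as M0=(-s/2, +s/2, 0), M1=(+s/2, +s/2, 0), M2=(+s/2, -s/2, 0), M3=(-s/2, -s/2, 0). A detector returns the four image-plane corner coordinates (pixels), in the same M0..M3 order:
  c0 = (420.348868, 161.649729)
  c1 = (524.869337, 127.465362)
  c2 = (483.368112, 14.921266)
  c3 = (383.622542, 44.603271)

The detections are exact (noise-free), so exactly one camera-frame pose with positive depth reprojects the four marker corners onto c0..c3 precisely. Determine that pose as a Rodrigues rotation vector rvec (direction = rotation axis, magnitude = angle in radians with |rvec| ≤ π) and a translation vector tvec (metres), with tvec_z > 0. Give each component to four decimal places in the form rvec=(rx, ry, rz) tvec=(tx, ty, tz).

Intrinsics K: fx=543.2, fy=665.2, cx=317.3, cy=244.5
Marker side s = 0.138 m; corners in marker frame (Z=0):
  M0 = (-0.0690, +0.0690, 0)
  M1 = (+0.0690, +0.0690, 0)
  M2 = (+0.0690, -0.0690, 0)
  M3 = (-0.0690, -0.0690, 0)
Detected image corners:
  c0 = (420.348868, 161.649729) px
  c1 = (524.869337, 127.465362) px
  c2 = (483.368112, 14.921266) px
  c3 = (383.622542, 44.603271) px
Planar DLT: solve 8×8 A·h = b for H (H[2,2]=1):
  H  [+817.39095 +100.36552 +453.11126]
  H  [-215.98105 +796.39792 +85.36866]
  H  [+0.17168 -0.40453 +1.00000]
B = K⁻¹H; ‖b₁‖=1.467118, ‖b₂‖=1.467118; λ = 2/(‖b₁‖+‖b₂‖) = 0.681608, sign → tz>0 ⇒ λ=+0.681608
r₁ = λ·B[:,0] = (+0.95731,-0.26432,+0.11702); r₂ = λ·B[:,1] = (+0.28700,+0.91739,-0.27573)
r₃ = r₁×r₂ = (-0.03447,+0.29754,+0.95409); SVD([r₁ r₂ r₃]) → R = UVᵀ:
  R  [+0.95731 +0.28700 -0.03447]
  R  [-0.26432 +0.91739 +0.29754]
  R  [+0.11702 -0.27573 +0.95409]
t = (+0.17042, -0.16306, +0.68161) m
tr R = 2.828785; θ = arccos((tr R − 1)/2) = 0.416792 rad = 23.880°
axis k = ((R−Rᵀ)₃₂, (R−Rᵀ)₁₃, (R−Rᵀ)₂₁) / (2 sinθ) = (-0.708044, -0.187101, -0.680931)
rvec = θ·k = (-0.295107, -0.077982, -0.283806)

rvec=(-0.2951, -0.0780, -0.2838) tvec=(0.1704, -0.1631, 0.6816)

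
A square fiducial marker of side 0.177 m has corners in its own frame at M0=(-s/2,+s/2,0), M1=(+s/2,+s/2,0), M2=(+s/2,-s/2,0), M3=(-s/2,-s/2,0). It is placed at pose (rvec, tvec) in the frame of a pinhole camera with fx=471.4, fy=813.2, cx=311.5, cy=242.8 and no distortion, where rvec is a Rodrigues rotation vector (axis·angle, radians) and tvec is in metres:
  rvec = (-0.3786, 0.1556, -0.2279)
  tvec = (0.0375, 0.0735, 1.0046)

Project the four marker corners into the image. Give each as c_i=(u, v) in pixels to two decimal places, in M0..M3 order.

c0=(296.68, 388.40) c1=(379.95, 354.06) c2=(359.98, 220.26) c3=(282.45, 254.81)

Intrinsics K: fx=471.4, fy=813.2, cx=311.5, cy=242.8
Marker side s = 0.177 m; corners in marker frame (Z=0):
  M0 = (-0.0885, +0.0885, 0)
  M1 = (+0.0885, +0.0885, 0)
  M2 = (+0.0885, -0.0885, 0)
  M3 = (-0.0885, -0.0885, 0)
rvec = (-0.3786, 0.1556, -0.2279), |rvec| = θ = 0.46850 rad = 26.843°
Rodrigues: sinθ=0.45154, 1−cosθ=0.10775; R = I + sinθ·[k]× + (1−cosθ)·[k]×²:
    [+0.96262 +0.19073 +0.19233]
    [-0.24857 +0.90413 +0.34749]
    [-0.10761 -0.38231 +0.91775]
t = (0.0375, 0.0735, 1.0046) m
M0: Pc = R·M0+t = (-0.03081, +0.17551, +0.98029); u = 471.4·(-0.03081)/0.98029 + 311.5 = 296.6834, v = 813.2·(+0.17551)/0.98029 + 242.8 = 388.3985
M1: Pc = R·M1+t = (+0.13957, +0.13152, +0.96124); u = 471.4·(+0.13957)/0.96124 + 311.5 = 379.9469, v = 813.2·(+0.13152)/0.96124 + 242.8 = 354.0620
M2: Pc = R·M2+t = (+0.10581, -0.02851, +1.02891); u = 471.4·(+0.10581)/1.02891 + 311.5 = 359.9781, v = 813.2·(-0.02851)/1.02891 + 242.8 = 220.2634
M3: Pc = R·M3+t = (-0.06457, +0.01548, +1.04796); u = 471.4·(-0.06457)/1.04796 + 311.5 = 282.4540, v = 813.2·(+0.01548)/1.04796 + 242.8 = 254.8145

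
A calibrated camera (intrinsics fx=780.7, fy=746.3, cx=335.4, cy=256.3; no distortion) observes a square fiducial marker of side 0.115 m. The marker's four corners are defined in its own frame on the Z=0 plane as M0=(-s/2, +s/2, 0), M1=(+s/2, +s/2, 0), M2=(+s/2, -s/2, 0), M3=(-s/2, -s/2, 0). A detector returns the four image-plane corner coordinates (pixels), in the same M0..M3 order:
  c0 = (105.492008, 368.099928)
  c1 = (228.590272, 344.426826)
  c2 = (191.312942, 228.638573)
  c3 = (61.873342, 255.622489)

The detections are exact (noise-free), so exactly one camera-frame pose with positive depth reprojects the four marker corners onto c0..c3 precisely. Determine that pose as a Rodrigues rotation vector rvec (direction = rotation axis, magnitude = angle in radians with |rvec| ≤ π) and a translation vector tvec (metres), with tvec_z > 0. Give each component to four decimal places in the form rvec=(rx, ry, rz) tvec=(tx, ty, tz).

rvec=(0.3431, 0.0623, -0.2216) tvec=(-0.1633, 0.0404, 0.6761)

Intrinsics K: fx=780.7, fy=746.3, cx=335.4, cy=256.3
Marker side s = 0.115 m; corners in marker frame (Z=0):
  M0 = (-0.0575, +0.0575, 0)
  M1 = (+0.0575, +0.0575, 0)
  M2 = (+0.0575, -0.0575, 0)
  M3 = (-0.0575, -0.0575, 0)
Detected image corners:
  c0 = (105.492008, 368.099928) px
  c1 = (228.590272, 344.426826) px
  c2 = (191.312942, 228.638573) px
  c3 = (61.873342, 255.622489) px
Planar DLT: solve 8×8 A·h = b for H (H[2,2]=1):
  H  [+1075.93275 +422.88766 +146.85253]
  H  [-263.23870 +1136.89921 +300.88796]
  H  [-0.14502 +0.48316 +1.00000]
B = K⁻¹H; ‖b₁‖=1.479102, ‖b₂‖=1.479102; λ = 2/(‖b₁‖+‖b₂‖) = 0.676086, sign → tz>0 ⇒ λ=+0.676086
r₁ = λ·B[:,0] = (+0.97388,-0.20480,-0.09805); r₂ = λ·B[:,1] = (+0.22588,+0.91775,+0.32666)
r₃ = r₁×r₂ = (+0.02309,-0.34027,+0.94004); SVD([r₁ r₂ r₃]) → R = UVᵀ:
  R  [+0.97388 +0.22588 +0.02309]
  R  [-0.20480 +0.91775 -0.34027]
  R  [-0.09805 +0.32666 +0.94004]
t = (-0.16328, +0.04039, +0.67609) m
tr R = 2.831678; θ = arccos((tr R − 1)/2) = 0.413204 rad = 23.675°
axis k = ((R−Rᵀ)₃₂, (R−Rᵀ)₁₃, (R−Rᵀ)₂₁) / (2 sinθ) = (+0.830452, +0.150834, -0.536282)
rvec = θ·k = (+0.343147, +0.062325, -0.221594)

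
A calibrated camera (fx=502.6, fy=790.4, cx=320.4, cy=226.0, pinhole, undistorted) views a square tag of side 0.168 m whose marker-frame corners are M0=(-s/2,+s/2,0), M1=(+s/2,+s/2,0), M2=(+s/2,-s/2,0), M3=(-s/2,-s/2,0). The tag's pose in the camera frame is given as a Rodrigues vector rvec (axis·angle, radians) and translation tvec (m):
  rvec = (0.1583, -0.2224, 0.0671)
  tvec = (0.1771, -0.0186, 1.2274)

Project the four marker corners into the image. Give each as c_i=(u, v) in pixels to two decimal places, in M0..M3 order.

c0=(356.75, 264.89) c1=(420.94, 268.86) c2=(428.71, 163.68) c3=(363.42, 156.31)

Intrinsics K: fx=502.6, fy=790.4, cx=320.4, cy=226.0
Marker side s = 0.168 m; corners in marker frame (Z=0):
  M0 = (-0.0840, +0.0840, 0)
  M1 = (+0.0840, +0.0840, 0)
  M2 = (+0.0840, -0.0840, 0)
  M3 = (-0.0840, -0.0840, 0)
rvec = (0.1583, -0.2224, 0.0671), |rvec| = θ = 0.28111 rad = 16.106°
Rodrigues: sinθ=0.27742, 1−cosθ=0.03925; R = I + sinθ·[k]× + (1−cosθ)·[k]×²:
    [+0.97320 -0.08371 -0.21421]
    [+0.04873 +0.98532 -0.16364]
    [+0.22476 +0.14881 +0.96298]
t = (0.1771, -0.0186, 1.2274) m
M0: Pc = R·M0+t = (+0.08832, +0.06007, +1.22102); u = 502.6·(+0.08832)/1.22102 + 320.4 = 356.7546, v = 790.4·(+0.06007)/1.22102 + 226.0 = 264.8869
M1: Pc = R·M1+t = (+0.25182, +0.06826, +1.25878); u = 502.6·(+0.25182)/1.25878 + 320.4 = 420.9444, v = 790.4·(+0.06826)/1.25878 + 226.0 = 268.8612
M2: Pc = R·M2+t = (+0.26588, -0.09727, +1.23378); u = 502.6·(+0.26588)/1.23378 + 320.4 = 428.7104, v = 790.4·(-0.09727)/1.23378 + 226.0 = 163.6837
M3: Pc = R·M3+t = (+0.10238, -0.10546, +1.19602); u = 502.6·(+0.10238)/1.19602 + 320.4 = 363.4241, v = 790.4·(-0.10546)/1.19602 + 226.0 = 156.3058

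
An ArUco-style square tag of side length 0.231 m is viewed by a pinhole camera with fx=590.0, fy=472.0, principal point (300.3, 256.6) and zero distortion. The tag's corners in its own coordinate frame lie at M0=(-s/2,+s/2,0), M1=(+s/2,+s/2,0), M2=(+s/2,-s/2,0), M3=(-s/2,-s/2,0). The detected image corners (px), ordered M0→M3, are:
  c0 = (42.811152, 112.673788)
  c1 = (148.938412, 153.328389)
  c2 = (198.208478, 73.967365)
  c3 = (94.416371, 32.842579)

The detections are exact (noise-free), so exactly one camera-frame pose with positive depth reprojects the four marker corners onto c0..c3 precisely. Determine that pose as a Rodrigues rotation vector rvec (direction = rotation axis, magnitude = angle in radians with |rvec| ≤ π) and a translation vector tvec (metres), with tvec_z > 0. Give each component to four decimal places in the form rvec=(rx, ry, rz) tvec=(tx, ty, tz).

Intrinsics K: fx=590.0, fy=472.0, cx=300.3, cy=256.6
Marker side s = 0.231 m; corners in marker frame (Z=0):
  M0 = (-0.1155, +0.1155, 0)
  M1 = (+0.1155, +0.1155, 0)
  M2 = (+0.1155, -0.1155, 0)
  M3 = (-0.1155, -0.1155, 0)
Detected image corners:
  c0 = (42.811152, 112.673788) px
  c1 = (148.938412, 153.328389) px
  c2 = (198.208478, 73.967365) px
  c3 = (94.416371, 32.842579) px
Planar DLT: solve 8×8 A·h = b for H (H[2,2]=1):
  H  [+461.62024 -226.46990 +121.65473]
  H  [+182.62950 +338.28408 +93.03540]
  H  [+0.06019 -0.06739 +1.00000]
B = K⁻¹H; ‖b₁‖=0.833213, ‖b₂‖=0.833213; λ = 2/(‖b₁‖+‖b₂‖) = 1.200173, sign → tz>0 ⇒ λ=+1.200173
r₁ = λ·B[:,0] = (+0.90226,+0.42511,+0.07224); r₂ = λ·B[:,1] = (-0.41952,+0.90414,-0.08088)
r₃ = r₁×r₂ = (-0.09970,+0.04267,+0.99410); SVD([r₁ r₂ r₃]) → R = UVᵀ:
  R  [+0.90226 -0.41952 -0.09970]
  R  [+0.42511 +0.90414 +0.04267]
  R  [+0.07224 -0.08088 +0.99410]
t = (-0.36340, -0.41590, +1.20017) m
tr R = 2.800495; θ = arccos((tr R − 1)/2) = 0.450458 rad = 25.809°
axis k = ((R−Rᵀ)₃₂, (R−Rᵀ)₁₃, (R−Rᵀ)₂₁) / (2 sinθ) = (-0.141881, -0.197454, +0.969991)
rvec = θ·k = (-0.063912, -0.088945, +0.436940)

rvec=(-0.0639, -0.0889, 0.4369) tvec=(-0.3634, -0.4159, 1.2002)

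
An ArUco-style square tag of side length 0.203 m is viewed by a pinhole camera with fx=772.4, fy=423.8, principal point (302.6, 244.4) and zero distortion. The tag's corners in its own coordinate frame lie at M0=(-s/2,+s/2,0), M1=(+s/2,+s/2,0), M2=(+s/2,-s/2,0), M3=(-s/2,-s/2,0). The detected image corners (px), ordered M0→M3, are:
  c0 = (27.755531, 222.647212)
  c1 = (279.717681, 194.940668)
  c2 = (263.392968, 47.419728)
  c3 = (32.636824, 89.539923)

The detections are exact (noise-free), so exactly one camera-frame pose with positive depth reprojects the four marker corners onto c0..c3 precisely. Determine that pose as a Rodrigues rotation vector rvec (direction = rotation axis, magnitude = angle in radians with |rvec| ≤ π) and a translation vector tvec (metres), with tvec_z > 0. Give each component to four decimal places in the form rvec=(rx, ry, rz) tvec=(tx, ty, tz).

Intrinsics K: fx=772.4, fy=423.8, cx=302.6, cy=244.4
Marker side s = 0.203 m; corners in marker frame (Z=0):
  M0 = (-0.1015, +0.1015, 0)
  M1 = (+0.1015, +0.1015, 0)
  M2 = (+0.1015, -0.1015, 0)
  M3 = (-0.1015, -0.1015, 0)
Detected image corners:
  c0 = (27.755531, 222.647212) px
  c1 = (279.717681, 194.940668) px
  c2 = (263.392968, 47.419728) px
  c3 = (32.636824, 89.539923) px
Planar DLT: solve 8×8 A·h = b for H (H[2,2]=1):
  H  [+1094.69038 -38.16739 +143.28087]
  H  [-258.08035 +631.00553 +136.73890]
  H  [-0.61012 -0.41835 +1.00000]
B = K⁻¹H; ‖b₁‖=1.783715, ‖b₂‖=1.783715; λ = 2/(‖b₁‖+‖b₂‖) = 0.560628, sign → tz>0 ⇒ λ=+0.560628
r₁ = λ·B[:,0] = (+0.92856,-0.14415,-0.34205); r₂ = λ·B[:,1] = (+0.06418,+0.96999,-0.23454)
r₃ = r₁×r₂ = (+0.36559,+0.19583,+0.90994); SVD([r₁ r₂ r₃]) → R = UVᵀ:
  R  [+0.92856 +0.06418 +0.36559]
  R  [-0.14415 +0.96999 +0.19583]
  R  [-0.34205 -0.23454 +0.90994]
t = (-0.11564, -0.14242, +0.56063) m
tr R = 2.808486; θ = arccos((tr R − 1)/2) = 0.441193 rad = 25.279°
axis k = ((R−Rᵀ)₃₂, (R−Rᵀ)₁₃, (R−Rᵀ)₂₁) / (2 sinθ) = (-0.503919, +0.828590, -0.243932)
rvec = θ·k = (-0.222326, +0.365568, -0.107621)

rvec=(-0.2223, 0.3656, -0.1076) tvec=(-0.1156, -0.1424, 0.5606)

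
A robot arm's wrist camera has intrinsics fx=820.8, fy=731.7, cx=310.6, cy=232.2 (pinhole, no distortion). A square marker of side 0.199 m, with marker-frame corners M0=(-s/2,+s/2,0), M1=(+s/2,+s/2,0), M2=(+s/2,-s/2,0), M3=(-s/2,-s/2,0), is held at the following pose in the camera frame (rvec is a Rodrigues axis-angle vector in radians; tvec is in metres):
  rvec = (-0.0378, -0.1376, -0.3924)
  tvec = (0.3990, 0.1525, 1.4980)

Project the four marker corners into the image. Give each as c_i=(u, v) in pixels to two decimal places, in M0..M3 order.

c0=(502.19, 371.36) c1=(597.52, 332.30) c2=(555.72, 243.30) c3=(459.73, 280.63)

Intrinsics K: fx=820.8, fy=731.7, cx=310.6, cy=232.2
Marker side s = 0.199 m; corners in marker frame (Z=0):
  M0 = (-0.0995, +0.0995, 0)
  M1 = (+0.0995, +0.0995, 0)
  M2 = (+0.0995, -0.0995, 0)
  M3 = (-0.0995, -0.0995, 0)
rvec = (-0.0378, -0.1376, -0.3924), |rvec| = θ = 0.41754 rad = 23.923°
Rodrigues: sinθ=0.40551, 1−cosθ=0.08591; R = I + sinθ·[k]× + (1−cosθ)·[k]×²:
    [+0.91479 +0.38366 -0.12633]
    [-0.37853 +0.92342 +0.06332]
    [+0.14095 -0.01010 +0.98997]
t = (0.3990, 0.1525, 1.4980) m
M0: Pc = R·M0+t = (+0.34615, +0.28204, +1.48297); u = 820.8·(+0.34615)/1.48297 + 310.6 = 502.1896, v = 731.7·(+0.28204)/1.48297 + 232.2 = 371.3611
M1: Pc = R·M1+t = (+0.52820, +0.20672, +1.51102); u = 820.8·(+0.52820)/1.51102 + 310.6 = 597.5212, v = 731.7·(+0.20672)/1.51102 + 232.2 = 332.3008
M2: Pc = R·M2+t = (+0.45185, +0.02296, +1.51303); u = 820.8·(+0.45185)/1.51303 + 310.6 = 555.7219, v = 731.7·(+0.02296)/1.51303 + 232.2 = 243.3013
M3: Pc = R·M3+t = (+0.26980, +0.09828, +1.48498); u = 820.8·(+0.26980)/1.48498 + 310.6 = 459.7299, v = 731.7·(+0.09828)/1.48498 + 232.2 = 280.6278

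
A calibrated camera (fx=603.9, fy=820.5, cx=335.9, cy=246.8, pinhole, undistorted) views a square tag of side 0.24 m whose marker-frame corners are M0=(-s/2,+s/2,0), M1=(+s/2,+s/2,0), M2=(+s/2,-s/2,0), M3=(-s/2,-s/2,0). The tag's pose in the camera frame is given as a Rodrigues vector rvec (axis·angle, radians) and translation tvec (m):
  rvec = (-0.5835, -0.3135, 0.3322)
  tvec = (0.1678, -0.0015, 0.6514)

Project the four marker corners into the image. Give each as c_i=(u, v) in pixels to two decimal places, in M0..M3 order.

Intrinsics K: fx=603.9, fy=820.5, cx=335.9, cy=246.8
Marker side s = 0.24 m; corners in marker frame (Z=0):
  M0 = (-0.1200, +0.1200, 0)
  M1 = (+0.1200, +0.1200, 0)
  M2 = (+0.1200, -0.1200, 0)
  M3 = (-0.1200, -0.1200, 0)
rvec = (-0.5835, -0.3135, 0.3322), |rvec| = θ = 0.74102 rad = 42.457°
Rodrigues: sinθ=0.67504, 1−cosθ=0.26222; R = I + sinθ·[k]× + (1−cosθ)·[k]×²:
    [+0.90037 -0.21527 -0.37815]
    [+0.38998 +0.78471 +0.48181]
    [+0.19302 -0.58128 +0.79048]
t = (0.1678, -0.0015, 0.6514) m
M0: Pc = R·M0+t = (+0.03392, +0.04587, +0.55848); u = 603.9·(+0.03392)/0.55848 + 335.9 = 372.5825, v = 820.5·(+0.04587)/0.55848 + 246.8 = 314.1880
M1: Pc = R·M1+t = (+0.25001, +0.13946, +0.60481); u = 603.9·(+0.25001)/0.60481 + 335.9 = 585.5362, v = 820.5·(+0.13946)/0.60481 + 246.8 = 435.9987
M2: Pc = R·M2+t = (+0.30168, -0.04887, +0.74432); u = 603.9·(+0.30168)/0.74432 + 335.9 = 580.6646, v = 820.5·(-0.04887)/0.74432 + 246.8 = 192.9296
M3: Pc = R·M3+t = (+0.08559, -0.14246, +0.69799); u = 603.9·(+0.08559)/0.69799 + 335.9 = 409.9505, v = 820.5·(-0.14246)/0.69799 + 246.8 = 79.3327

c0=(372.58, 314.19) c1=(585.54, 436.00) c2=(580.66, 192.93) c3=(409.95, 79.33)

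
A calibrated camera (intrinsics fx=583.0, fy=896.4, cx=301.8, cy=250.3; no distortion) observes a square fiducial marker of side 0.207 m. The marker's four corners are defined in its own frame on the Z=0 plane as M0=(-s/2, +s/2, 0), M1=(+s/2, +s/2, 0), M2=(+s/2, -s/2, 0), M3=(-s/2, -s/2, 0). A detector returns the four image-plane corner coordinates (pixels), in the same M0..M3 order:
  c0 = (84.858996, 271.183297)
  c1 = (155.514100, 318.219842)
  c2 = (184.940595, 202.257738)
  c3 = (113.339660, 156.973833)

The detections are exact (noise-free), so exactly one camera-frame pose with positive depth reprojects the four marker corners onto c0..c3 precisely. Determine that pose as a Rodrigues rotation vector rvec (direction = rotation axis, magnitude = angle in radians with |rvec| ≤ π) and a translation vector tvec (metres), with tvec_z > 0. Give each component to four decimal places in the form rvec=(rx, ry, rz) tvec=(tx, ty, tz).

rvec=(0.0191, 0.1351, 0.3834) tvec=(-0.4299, -0.0220, 1.4963)

Intrinsics K: fx=583.0, fy=896.4, cx=301.8, cy=250.3
Marker side s = 0.207 m; corners in marker frame (Z=0):
  M0 = (-0.1035, +0.1035, 0)
  M1 = (+0.1035, +0.1035, 0)
  M2 = (+0.1035, -0.1035, 0)
  M3 = (-0.1035, -0.1035, 0)
Detected image corners:
  c0 = (84.858996, 271.183297) px
  c1 = (155.514100, 318.219842) px
  c2 = (184.940595, 202.257738) px
  c3 = (113.339660, 156.973833) px
Planar DLT: solve 8×8 A·h = b for H (H[2,2]=1):
  H  [+332.10724 -135.88245 +134.30484]
  H  [+202.75729 +562.92373 +237.13026]
  H  [-0.08539 +0.02948 +1.00000]
B = K⁻¹H; ‖b₁‖=0.668305, ‖b₂‖=0.668305; λ = 2/(‖b₁‖+‖b₂‖) = 1.496324, sign → tz>0 ⇒ λ=+1.496324
r₁ = λ·B[:,0] = (+0.91853,+0.37413,-0.12778); r₂ = λ·B[:,1] = (-0.37159,+0.92735,+0.04411)
r₃ = r₁×r₂ = (+0.13500,+0.00696,+0.99082); SVD([r₁ r₂ r₃]) → R = UVᵀ:
  R  [+0.91853 -0.37159 +0.13500]
  R  [+0.37413 +0.92735 +0.00696]
  R  [-0.12778 +0.04411 +0.99082]
t = (-0.42989, -0.02198, +1.49632) m
tr R = 2.836700; θ = arccos((tr R − 1)/2) = 0.406905 rad = 23.314°
axis k = ((R−Rᵀ)₃₂, (R−Rᵀ)₁₃, (R−Rᵀ)₂₁) / (2 sinθ) = (+0.046929, +0.331978, +0.942119)
rvec = θ·k = (+0.019096, +0.135084, +0.383353)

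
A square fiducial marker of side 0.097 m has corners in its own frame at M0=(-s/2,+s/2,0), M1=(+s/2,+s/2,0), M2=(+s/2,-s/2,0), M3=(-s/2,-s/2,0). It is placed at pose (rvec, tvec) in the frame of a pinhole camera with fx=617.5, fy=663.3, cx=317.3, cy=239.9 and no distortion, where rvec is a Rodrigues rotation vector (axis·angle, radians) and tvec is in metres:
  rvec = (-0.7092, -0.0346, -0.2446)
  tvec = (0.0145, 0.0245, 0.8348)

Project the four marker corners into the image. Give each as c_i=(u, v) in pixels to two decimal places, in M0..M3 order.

Intrinsics K: fx=617.5, fy=663.3, cx=317.3, cy=239.9
Marker side s = 0.097 m; corners in marker frame (Z=0):
  M0 = (-0.0485, +0.0485, 0)
  M1 = (+0.0485, +0.0485, 0)
  M2 = (+0.0485, -0.0485, 0)
  M3 = (-0.0485, -0.0485, 0)
rvec = (-0.7092, -0.0346, -0.2446), |rvec| = θ = 0.75099 rad = 43.029°
Rodrigues: sinθ=0.68237, 1−cosθ=0.26899; R = I + sinθ·[k]× + (1−cosθ)·[k]×²:
    [+0.97089 +0.23395 +0.05130]
    [-0.21054 +0.73158 +0.64843]
    [+0.11417 -0.64035 +0.75955]
t = (0.0145, 0.0245, 0.8348) m
M0: Pc = R·M0+t = (-0.02124, +0.07019, +0.79821); u = 617.5·(-0.02124)/0.79821 + 317.3 = 300.8672, v = 663.3·(+0.07019)/0.79821 + 239.9 = 298.2297
M1: Pc = R·M1+t = (+0.07293, +0.04977, +0.80928); u = 617.5·(+0.07293)/0.80928 + 317.3 = 372.9511, v = 663.3·(+0.04977)/0.80928 + 239.9 = 280.6926
M2: Pc = R·M2+t = (+0.05024, -0.02119, +0.87139); u = 617.5·(+0.05024)/0.87139 + 317.3 = 352.9030, v = 663.3·(-0.02119)/0.87139 + 239.9 = 223.7679
M3: Pc = R·M3+t = (-0.04393, -0.00077, +0.86032); u = 617.5·(-0.04393)/0.86032 + 317.3 = 285.7654, v = 663.3·(-0.00077)/0.86032 + 239.9 = 239.3061

c0=(300.87, 298.23) c1=(372.95, 280.69) c2=(352.90, 223.77) c3=(285.77, 239.31)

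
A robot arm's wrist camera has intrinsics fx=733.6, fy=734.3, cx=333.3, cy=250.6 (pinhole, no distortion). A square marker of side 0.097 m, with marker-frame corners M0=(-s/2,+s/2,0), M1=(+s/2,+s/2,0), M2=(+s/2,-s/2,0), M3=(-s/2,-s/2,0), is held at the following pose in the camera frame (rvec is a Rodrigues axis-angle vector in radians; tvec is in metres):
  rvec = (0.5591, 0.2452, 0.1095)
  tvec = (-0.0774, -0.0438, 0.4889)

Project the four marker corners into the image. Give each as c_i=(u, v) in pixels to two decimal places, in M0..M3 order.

Intrinsics K: fx=733.6, fy=734.3, cx=333.3, cy=250.6
Marker side s = 0.097 m; corners in marker frame (Z=0):
  M0 = (-0.0485, +0.0485, 0)
  M1 = (+0.0485, +0.0485, 0)
  M2 = (+0.0485, -0.0485, 0)
  M3 = (-0.0485, -0.0485, 0)
rvec = (0.5591, 0.2452, 0.1095), |rvec| = θ = 0.62025 rad = 35.538°
Rodrigues: sinθ=0.58124, 1−cosθ=0.18626; R = I + sinθ·[k]× + (1−cosθ)·[k]×²:
    [+0.96508 -0.03624 +0.25942]
    [+0.16899 +0.84285 -0.51094]
    [-0.20014 +0.53693 +0.81954]
t = (-0.0774, -0.0438, 0.4889) m
M0: Pc = R·M0+t = (-0.12596, -0.01112, +0.52465); u = 733.6·(-0.12596)/0.52465 + 333.3 = 157.1681, v = 734.3·(-0.01112)/0.52465 + 250.6 = 235.0392
M1: Pc = R·M1+t = (-0.03235, +0.00527, +0.50523); u = 733.6·(-0.03235)/0.50523 + 333.3 = 286.3266, v = 734.3·(+0.00527)/0.50523 + 250.6 = 258.2651
M2: Pc = R·M2+t = (-0.02884, -0.07648, +0.45315); u = 733.6·(-0.02884)/0.45315 + 333.3 = 286.6180, v = 734.3·(-0.07648)/0.45315 + 250.6 = 126.6664
M3: Pc = R·M3+t = (-0.12245, -0.09287, +0.47257); u = 733.6·(-0.12245)/0.47257 + 333.3 = 143.2127, v = 734.3·(-0.09287)/0.47257 + 250.6 = 106.2869

c0=(157.17, 235.04) c1=(286.33, 258.27) c2=(286.62, 126.67) c3=(143.21, 106.29)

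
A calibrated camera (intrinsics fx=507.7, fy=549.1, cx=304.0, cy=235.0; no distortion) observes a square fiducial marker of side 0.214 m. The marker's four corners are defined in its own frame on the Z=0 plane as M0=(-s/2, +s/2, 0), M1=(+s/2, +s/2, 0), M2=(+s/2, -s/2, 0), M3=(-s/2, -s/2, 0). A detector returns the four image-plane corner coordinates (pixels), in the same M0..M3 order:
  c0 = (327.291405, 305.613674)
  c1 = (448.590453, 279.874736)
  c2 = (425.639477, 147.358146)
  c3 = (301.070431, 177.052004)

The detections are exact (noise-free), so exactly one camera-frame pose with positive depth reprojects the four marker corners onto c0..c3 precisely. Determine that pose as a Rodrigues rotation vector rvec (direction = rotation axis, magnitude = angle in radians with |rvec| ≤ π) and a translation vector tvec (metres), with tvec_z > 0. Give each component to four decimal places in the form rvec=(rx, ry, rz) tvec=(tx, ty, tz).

Intrinsics K: fx=507.7, fy=549.1, cx=304.0, cy=235.0
Marker side s = 0.214 m; corners in marker frame (Z=0):
  M0 = (-0.1070, +0.1070, 0)
  M1 = (+0.1070, +0.1070, 0)
  M2 = (+0.1070, -0.1070, 0)
  M3 = (-0.1070, -0.1070, 0)
Detected image corners:
  c0 = (327.291405, 305.613674) px
  c1 = (448.590453, 279.874736) px
  c2 = (425.639477, 147.358146) px
  c3 = (301.070431, 177.052004) px
Planar DLT: solve 8×8 A·h = b for H (H[2,2]=1):
  H  [+532.83276 +169.97093 +375.11381]
  H  [-154.50504 +643.18777 +228.66088]
  H  [-0.11049 +0.14639 +1.00000]
B = K⁻¹H; ‖b₁‖=1.145299, ‖b₂‖=1.145299; λ = 2/(‖b₁‖+‖b₂‖) = 0.873134, sign → tz>0 ⇒ λ=+0.873134
r₁ = λ·B[:,0] = (+0.97412,-0.20439,-0.09647); r₂ = λ·B[:,1] = (+0.21578,+0.96804,+0.12782)
r₃ = r₁×r₂ = (+0.06726,-0.14533,+0.98709); SVD([r₁ r₂ r₃]) → R = UVᵀ:
  R  [+0.97412 +0.21578 +0.06726]
  R  [-0.20439 +0.96804 -0.14533]
  R  [-0.09647 +0.12782 +0.98709]
t = (+0.12230, -0.01008, +0.87313) m
tr R = 2.929258; θ = arccos((tr R − 1)/2) = 0.266765 rad = 15.284°
axis k = ((R−Rᵀ)₃₂, (R−Rᵀ)₁₃, (R−Rᵀ)₂₁) / (2 sinθ) = (+0.518098, +0.310566, -0.796947)
rvec = θ·k = (+0.138210, +0.082848, -0.212597)

rvec=(0.1382, 0.0828, -0.2126) tvec=(0.1223, -0.0101, 0.8731)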